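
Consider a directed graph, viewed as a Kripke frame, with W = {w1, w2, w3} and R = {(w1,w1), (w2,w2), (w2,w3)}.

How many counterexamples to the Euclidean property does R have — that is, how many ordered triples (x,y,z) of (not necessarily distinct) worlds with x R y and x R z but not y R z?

2

Enumerating: (w2,w3,w2), (w2,w3,w3).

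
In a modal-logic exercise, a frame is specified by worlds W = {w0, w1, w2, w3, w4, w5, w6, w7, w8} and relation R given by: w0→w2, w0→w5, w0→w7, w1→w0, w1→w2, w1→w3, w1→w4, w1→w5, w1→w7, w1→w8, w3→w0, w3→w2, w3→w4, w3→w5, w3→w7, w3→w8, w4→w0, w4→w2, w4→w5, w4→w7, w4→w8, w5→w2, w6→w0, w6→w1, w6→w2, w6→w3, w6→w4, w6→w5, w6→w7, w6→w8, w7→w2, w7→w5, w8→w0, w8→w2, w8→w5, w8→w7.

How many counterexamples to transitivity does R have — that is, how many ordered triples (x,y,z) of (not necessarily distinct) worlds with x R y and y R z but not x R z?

R is transitive; there are no such tuples.

0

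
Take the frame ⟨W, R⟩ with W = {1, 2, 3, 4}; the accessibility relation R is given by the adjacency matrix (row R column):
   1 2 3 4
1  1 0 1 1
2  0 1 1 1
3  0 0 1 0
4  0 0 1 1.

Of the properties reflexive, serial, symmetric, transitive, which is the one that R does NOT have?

Reflexive: yes — every world is R-related to itself.
Serial: yes — every world has a successor (e.g. 1 R 1).
Symmetric: no — 1 R 3 but not 3 R 1.
Transitive: yes — every two-step R-path is closed by a direct edge.
Only symmetric fails.

symmetric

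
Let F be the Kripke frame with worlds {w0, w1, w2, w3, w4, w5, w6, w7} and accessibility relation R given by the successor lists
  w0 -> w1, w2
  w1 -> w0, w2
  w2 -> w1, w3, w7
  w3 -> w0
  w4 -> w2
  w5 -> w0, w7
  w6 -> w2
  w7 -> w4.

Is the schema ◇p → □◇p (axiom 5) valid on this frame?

Axiom 5 corresponds to the accessibility relation being Euclidean.
Euclidean: no — w1 R w2 and w1 R w0, but not w2 R w0.

No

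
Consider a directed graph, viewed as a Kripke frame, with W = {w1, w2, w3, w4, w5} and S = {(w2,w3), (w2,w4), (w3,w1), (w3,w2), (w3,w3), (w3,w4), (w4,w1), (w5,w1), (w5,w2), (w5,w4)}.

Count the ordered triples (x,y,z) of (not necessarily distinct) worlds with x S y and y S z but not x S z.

Enumerating: (w2,w3,w1), (w2,w3,w2), (w2,w4,w1), (w5,w2,w3).

4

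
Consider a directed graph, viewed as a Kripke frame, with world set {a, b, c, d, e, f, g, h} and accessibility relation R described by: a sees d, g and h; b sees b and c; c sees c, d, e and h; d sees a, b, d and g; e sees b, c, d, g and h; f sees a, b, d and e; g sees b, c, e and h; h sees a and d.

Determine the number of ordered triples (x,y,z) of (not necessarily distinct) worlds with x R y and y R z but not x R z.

Enumerating: (a,d,a), (a,d,b), (a,g,b), (a,g,c), (a,g,e), (a,h,a), (b,c,d), (b,c,e), (b,c,h), (c,d,a), (c,d,b), (c,d,g), … and 28 more.
Total: 40.

40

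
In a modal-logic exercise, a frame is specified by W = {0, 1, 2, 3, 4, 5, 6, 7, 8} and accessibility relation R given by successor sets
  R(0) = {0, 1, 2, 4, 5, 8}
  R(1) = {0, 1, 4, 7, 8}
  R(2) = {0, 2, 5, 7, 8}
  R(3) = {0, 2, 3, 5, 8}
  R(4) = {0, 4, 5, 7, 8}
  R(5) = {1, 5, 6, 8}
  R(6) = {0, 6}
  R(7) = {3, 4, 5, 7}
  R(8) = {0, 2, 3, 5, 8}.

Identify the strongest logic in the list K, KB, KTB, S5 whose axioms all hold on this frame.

K

Symmetric (axiom B): no — 0 R 5 but not 5 R 0.
Reflexive (axiom T): yes — every world is R-related to itself.
Euclidean (axiom 5): no — 0 R 1 and 0 R 2, but not 1 R 2.
So F validates K; KB would additionally require R to be symmetric. The strongest is K.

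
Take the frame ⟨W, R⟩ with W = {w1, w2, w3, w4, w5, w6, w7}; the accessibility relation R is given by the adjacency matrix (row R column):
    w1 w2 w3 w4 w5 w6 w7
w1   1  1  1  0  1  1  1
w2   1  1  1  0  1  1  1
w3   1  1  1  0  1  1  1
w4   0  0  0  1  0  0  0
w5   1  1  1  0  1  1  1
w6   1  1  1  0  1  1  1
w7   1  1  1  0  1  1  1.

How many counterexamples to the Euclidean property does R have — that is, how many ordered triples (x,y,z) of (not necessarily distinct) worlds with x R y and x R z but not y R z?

0

R is Euclidean; there are no such tuples.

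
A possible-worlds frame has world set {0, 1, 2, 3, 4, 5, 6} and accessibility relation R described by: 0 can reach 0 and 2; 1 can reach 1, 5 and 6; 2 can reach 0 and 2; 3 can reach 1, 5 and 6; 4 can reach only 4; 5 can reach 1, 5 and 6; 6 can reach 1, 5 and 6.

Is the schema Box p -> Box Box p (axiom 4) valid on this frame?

The schema 4 characterises exactly the transitive frames.
Transitive: yes — every two-step R-path is closed by a direct edge.

Yes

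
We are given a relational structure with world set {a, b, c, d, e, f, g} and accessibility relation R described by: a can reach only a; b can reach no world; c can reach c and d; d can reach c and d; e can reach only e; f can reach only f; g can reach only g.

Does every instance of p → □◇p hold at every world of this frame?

Yes

The schema B characterises exactly the symmetric frames.
Symmetric: yes — every pair in R has its reverse in R.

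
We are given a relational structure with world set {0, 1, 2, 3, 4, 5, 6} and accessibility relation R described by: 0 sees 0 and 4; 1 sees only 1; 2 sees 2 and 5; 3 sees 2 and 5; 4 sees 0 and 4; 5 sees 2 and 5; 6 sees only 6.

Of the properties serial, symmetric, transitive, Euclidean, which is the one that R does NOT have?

symmetric

Serial: yes — every world has a successor (e.g. 0 R 0).
Symmetric: no — 3 R 2 but not 2 R 3.
Transitive: yes — every two-step R-path is closed by a direct edge.
Euclidean: yes — any two successors of a common world are R-related.
Only symmetric fails.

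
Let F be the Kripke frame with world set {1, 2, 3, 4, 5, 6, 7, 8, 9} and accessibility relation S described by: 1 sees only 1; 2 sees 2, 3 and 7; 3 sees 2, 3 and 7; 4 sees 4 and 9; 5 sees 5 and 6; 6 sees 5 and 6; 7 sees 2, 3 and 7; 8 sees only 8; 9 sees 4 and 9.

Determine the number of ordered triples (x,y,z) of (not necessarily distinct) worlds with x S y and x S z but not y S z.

S is Euclidean; there are no such tuples.

0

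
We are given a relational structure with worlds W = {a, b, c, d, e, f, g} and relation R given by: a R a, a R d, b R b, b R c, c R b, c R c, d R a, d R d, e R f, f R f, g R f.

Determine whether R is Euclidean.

Euclidean: yes — any two successors of a common world are R-related.

Yes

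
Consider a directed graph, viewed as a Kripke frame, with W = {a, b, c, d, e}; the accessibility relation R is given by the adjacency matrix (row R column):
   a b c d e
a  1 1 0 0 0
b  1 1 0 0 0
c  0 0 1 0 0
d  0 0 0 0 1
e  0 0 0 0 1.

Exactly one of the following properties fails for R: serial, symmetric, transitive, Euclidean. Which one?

Serial: yes — every world has a successor (e.g. a R a).
Symmetric: no — d R e but not e R d.
Transitive: yes — every two-step R-path is closed by a direct edge.
Euclidean: yes — any two successors of a common world are R-related.
Only symmetric fails.

symmetric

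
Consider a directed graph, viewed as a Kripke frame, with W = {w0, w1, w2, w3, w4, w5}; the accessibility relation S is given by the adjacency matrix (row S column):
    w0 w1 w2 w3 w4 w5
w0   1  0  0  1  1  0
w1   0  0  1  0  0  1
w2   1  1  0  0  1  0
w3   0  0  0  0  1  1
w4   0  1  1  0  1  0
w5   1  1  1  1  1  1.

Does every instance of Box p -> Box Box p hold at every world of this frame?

No

By correspondence theory, 4 is valid on a frame iff S is transitive.
Transitive: no — w0 S w3 and w3 S w5, but not w0 S w5.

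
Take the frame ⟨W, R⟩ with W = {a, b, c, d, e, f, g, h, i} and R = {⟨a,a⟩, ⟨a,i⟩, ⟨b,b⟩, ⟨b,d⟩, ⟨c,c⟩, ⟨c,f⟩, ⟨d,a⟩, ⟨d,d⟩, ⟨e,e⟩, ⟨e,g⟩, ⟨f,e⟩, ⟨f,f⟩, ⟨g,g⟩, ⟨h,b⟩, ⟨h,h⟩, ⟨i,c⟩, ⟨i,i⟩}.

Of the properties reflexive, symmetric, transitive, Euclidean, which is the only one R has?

reflexive

Reflexive: yes — every world is R-related to itself.
Symmetric: no — a R i but not i R a.
Transitive: no — a R i and i R c, but not a R c.
Euclidean: no — a R i and a R a, but not i R a.
Only reflexive holds.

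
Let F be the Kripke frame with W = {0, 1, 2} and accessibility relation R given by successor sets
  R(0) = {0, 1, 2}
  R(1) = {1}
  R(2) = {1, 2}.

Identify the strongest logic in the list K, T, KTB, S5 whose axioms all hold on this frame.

T

Reflexive (axiom T): yes — every world is R-related to itself.
Symmetric (axiom B): no — 0 R 1 but not 1 R 0.
Euclidean (axiom 5): no — 0 R 1 and 0 R 2, but not 1 R 2.
So F validates K, T; KTB would additionally require R to be symmetric. The strongest is T.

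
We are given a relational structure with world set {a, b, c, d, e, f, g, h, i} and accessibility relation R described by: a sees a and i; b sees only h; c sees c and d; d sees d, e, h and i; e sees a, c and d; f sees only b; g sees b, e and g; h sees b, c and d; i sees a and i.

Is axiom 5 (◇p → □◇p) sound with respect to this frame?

No

The schema 5 characterises exactly the Euclidean frames.
Euclidean: no — d R e and d R h, but not e R h.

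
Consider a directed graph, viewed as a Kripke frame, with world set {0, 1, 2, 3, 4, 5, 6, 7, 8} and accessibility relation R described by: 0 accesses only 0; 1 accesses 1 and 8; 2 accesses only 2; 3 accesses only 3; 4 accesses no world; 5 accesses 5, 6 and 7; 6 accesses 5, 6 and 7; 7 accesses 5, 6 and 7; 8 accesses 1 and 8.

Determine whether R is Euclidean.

Yes

Euclidean: yes — any two successors of a common world are R-related.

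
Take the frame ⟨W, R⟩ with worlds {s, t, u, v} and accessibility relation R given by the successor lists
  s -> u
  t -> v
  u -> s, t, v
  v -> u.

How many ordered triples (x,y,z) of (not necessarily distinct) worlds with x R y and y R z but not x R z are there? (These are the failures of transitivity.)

9

Enumerating: (s,u,s), (s,u,t), (s,u,v), (t,v,u), (u,s,u), (u,v,u), (v,u,s), (v,u,t), (v,u,v).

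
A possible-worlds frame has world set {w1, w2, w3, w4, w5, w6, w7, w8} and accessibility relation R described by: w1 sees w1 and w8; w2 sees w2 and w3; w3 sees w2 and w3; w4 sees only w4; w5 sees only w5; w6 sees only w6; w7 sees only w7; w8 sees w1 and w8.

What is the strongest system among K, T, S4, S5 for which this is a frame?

S5

Reflexive (axiom T): yes — every world is R-related to itself.
Transitive (axiom 4): yes — every two-step R-path is closed by a direct edge.
Euclidean (axiom 5): yes — any two successors of a common world are R-related.
So F validates K, T, S4, S5. The strongest is S5.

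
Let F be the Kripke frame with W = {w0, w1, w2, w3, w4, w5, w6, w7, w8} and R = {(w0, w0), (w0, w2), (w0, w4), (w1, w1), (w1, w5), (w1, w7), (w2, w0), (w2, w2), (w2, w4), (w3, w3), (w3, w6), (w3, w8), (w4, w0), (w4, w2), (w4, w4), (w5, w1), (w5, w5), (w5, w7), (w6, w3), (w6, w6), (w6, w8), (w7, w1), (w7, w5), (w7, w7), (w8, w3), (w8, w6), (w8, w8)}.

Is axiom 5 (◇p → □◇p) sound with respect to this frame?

Yes

The schema 5 characterises exactly the Euclidean frames.
Euclidean: yes — any two successors of a common world are R-related.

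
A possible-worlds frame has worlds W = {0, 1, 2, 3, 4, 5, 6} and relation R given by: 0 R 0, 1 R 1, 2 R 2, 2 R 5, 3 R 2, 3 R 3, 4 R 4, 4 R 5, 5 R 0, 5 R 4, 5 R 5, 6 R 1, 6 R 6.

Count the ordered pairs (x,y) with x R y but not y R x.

Enumerating: (2,5), (3,2), (5,0), (6,1).

4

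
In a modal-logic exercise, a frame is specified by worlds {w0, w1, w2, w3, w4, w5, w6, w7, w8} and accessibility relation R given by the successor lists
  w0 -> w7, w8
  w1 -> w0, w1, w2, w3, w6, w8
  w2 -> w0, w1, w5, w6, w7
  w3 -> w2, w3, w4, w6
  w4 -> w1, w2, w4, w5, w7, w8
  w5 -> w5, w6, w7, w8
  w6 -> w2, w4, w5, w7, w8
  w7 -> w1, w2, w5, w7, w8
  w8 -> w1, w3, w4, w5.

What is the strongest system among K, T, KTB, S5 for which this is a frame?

Reflexive (axiom T): no — w0 is not related to itself.
Symmetric (axiom B): no — w0 R w7 but not w7 R w0.
Euclidean (axiom 5): no — w0 R w8 and w0 R w7, but not w8 R w7.
So F validates K; T would additionally require R to be reflexive. The strongest is K.

K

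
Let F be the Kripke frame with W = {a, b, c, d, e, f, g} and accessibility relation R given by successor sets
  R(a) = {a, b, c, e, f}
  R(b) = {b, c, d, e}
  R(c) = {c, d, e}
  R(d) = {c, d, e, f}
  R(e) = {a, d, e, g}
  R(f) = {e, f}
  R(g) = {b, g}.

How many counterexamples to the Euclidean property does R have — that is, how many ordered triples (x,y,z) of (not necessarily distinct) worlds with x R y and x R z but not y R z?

30

Enumerating: (a,b,a), (a,b,f), (a,c,a), (a,c,b), (a,c,f), (a,e,b), (a,e,c), (a,e,f), (a,f,a), (a,f,b), (a,f,c), (b,c,b), … and 18 more.
Total: 30.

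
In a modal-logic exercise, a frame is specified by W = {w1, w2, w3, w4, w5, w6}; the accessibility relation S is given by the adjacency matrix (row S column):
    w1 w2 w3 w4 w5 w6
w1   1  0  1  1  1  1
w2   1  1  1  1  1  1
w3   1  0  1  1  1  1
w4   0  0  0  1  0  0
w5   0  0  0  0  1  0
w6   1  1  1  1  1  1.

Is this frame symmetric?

No

Symmetric: no — w1 S w4 but not w4 S w1.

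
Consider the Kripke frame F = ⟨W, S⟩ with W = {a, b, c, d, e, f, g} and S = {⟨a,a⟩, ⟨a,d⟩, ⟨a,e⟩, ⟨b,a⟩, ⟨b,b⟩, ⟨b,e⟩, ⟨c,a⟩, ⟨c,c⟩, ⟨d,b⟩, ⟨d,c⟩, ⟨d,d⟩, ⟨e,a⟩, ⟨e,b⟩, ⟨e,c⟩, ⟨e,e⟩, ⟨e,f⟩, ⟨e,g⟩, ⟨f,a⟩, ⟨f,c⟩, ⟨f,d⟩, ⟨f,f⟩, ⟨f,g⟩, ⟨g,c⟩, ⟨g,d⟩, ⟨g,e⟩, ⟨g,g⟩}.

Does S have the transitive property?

Transitive: no — a S d and d S b, but not a S b.

No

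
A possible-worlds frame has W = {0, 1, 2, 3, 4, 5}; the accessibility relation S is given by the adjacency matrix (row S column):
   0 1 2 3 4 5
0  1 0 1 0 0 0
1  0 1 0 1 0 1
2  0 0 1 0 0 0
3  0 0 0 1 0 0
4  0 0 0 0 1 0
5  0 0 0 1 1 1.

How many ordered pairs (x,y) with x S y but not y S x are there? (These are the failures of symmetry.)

5

Enumerating: (0,2), (1,3), (1,5), (5,3), (5,4).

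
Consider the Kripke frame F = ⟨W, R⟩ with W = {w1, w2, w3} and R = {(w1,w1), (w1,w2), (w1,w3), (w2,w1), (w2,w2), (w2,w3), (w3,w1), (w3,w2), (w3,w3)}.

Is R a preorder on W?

Yes

Reflexive: yes — every world is R-related to itself.
Transitive: yes — every two-step R-path is closed by a direct edge.
So R is a preorder.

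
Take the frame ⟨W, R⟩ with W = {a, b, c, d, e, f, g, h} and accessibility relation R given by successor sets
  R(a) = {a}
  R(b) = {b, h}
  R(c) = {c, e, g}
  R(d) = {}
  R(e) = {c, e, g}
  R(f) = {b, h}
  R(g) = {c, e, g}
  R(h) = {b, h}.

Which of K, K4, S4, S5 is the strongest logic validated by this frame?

Transitive (axiom 4): yes — every two-step R-path is closed by a direct edge.
Reflexive (axiom T): no — d is not related to itself.
Euclidean (axiom 5): yes — any two successors of a common world are R-related.
So F validates K, K4; S4 would additionally require R to be reflexive. The strongest is K4.

K4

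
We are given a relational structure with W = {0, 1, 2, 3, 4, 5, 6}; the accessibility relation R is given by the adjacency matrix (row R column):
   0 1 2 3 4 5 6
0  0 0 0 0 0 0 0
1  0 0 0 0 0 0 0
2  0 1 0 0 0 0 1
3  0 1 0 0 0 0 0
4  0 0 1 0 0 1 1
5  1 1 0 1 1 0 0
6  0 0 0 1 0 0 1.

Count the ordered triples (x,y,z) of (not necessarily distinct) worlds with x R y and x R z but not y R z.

Enumerating: (2,1,1), (2,1,6), (2,6,1), (3,1,1), (4,2,2), (4,2,5), (4,5,2), (4,5,5), (4,5,6), (4,6,2), (4,6,5), (5,0,0), … and 16 more.
Total: 28.

28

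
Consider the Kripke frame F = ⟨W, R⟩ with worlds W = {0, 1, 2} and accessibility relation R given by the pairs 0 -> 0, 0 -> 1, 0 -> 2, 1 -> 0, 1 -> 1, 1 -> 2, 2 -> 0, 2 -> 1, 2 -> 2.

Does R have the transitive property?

Transitive: yes — every two-step R-path is closed by a direct edge.

Yes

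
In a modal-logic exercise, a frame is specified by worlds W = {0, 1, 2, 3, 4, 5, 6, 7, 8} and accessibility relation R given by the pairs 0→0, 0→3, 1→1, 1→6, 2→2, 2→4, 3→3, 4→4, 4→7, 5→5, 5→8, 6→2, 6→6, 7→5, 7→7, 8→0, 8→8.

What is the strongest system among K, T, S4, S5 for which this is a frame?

T

Reflexive (axiom T): yes — every world is R-related to itself.
Transitive (axiom 4): no — 1 R 6 and 6 R 2, but not 1 R 2.
Euclidean (axiom 5): no — 0 R 3 and 0 R 0, but not 3 R 0.
So F validates K, T; S4 would additionally require R to be transitive. The strongest is T.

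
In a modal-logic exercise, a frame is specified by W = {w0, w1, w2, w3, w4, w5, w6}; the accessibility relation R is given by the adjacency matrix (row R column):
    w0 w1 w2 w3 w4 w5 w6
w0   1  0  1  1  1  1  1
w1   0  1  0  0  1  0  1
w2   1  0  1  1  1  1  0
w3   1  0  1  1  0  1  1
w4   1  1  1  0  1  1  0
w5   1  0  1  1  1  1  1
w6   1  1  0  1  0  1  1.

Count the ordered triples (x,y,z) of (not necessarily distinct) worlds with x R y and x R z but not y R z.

Enumerating: (w0,w2,w6), (w0,w3,w4), (w0,w4,w3), (w0,w4,w6), (w0,w6,w2), (w0,w6,w4), (w1,w4,w6), (w1,w6,w4), (w2,w3,w4), (w2,w4,w3), (w3,w2,w6), (w3,w6,w2), … and 18 more.
Total: 30.

30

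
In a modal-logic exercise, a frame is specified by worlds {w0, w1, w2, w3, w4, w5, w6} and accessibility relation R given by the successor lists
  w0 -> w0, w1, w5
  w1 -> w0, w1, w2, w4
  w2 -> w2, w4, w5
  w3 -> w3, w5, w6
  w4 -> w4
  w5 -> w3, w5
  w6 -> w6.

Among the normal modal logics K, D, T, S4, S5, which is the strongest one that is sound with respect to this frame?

Serial (axiom D): yes — every world has a successor (e.g. w0 R w0).
Reflexive (axiom T): yes — every world is R-related to itself.
Transitive (axiom 4): no — w0 R w1 and w1 R w2, but not w0 R w2.
Euclidean (axiom 5): no — w0 R w1 and w0 R w5, but not w1 R w5.
So F validates K, D, T; S4 would additionally require R to be transitive. The strongest is T.

T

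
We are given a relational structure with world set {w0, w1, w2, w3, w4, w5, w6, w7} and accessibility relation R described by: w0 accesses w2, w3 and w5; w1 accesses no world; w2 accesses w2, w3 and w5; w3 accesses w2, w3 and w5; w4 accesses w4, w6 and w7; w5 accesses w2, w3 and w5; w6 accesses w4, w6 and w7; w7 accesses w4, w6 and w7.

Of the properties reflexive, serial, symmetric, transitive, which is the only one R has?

transitive

Reflexive: no — w0 is not related to itself.
Serial: no — w1 has no R-successor.
Symmetric: no — w0 R w2 but not w2 R w0.
Transitive: yes — every two-step R-path is closed by a direct edge.
Only transitive holds.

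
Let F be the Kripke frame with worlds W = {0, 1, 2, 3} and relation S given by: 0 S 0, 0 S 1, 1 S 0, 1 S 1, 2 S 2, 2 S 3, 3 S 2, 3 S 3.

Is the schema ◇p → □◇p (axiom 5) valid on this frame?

Axiom 5 corresponds to the accessibility relation being Euclidean.
Euclidean: yes — any two successors of a common world are S-related.

Yes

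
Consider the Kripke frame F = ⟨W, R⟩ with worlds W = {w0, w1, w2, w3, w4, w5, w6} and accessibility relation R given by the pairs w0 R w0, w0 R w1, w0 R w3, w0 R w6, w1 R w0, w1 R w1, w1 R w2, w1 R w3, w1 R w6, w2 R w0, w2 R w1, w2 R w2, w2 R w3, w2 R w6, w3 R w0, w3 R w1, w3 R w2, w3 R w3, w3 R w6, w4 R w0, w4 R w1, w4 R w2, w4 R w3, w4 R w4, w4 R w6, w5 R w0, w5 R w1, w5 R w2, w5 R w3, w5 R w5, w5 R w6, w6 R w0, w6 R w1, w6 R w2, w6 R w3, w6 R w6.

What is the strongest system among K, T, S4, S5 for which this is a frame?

Reflexive (axiom T): yes — every world is R-related to itself.
Transitive (axiom 4): no — w0 R w1 and w1 R w2, but not w0 R w2.
Euclidean (axiom 5): no — w1 R w0 and w1 R w2, but not w0 R w2.
So F validates K, T; S4 would additionally require R to be transitive. The strongest is T.

T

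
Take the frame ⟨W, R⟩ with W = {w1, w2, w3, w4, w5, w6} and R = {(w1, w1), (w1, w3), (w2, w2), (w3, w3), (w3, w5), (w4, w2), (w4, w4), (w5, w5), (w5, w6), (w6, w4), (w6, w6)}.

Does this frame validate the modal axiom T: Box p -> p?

By correspondence theory, T is valid on a frame iff R is reflexive.
Reflexive: yes — every world is R-related to itself.

Yes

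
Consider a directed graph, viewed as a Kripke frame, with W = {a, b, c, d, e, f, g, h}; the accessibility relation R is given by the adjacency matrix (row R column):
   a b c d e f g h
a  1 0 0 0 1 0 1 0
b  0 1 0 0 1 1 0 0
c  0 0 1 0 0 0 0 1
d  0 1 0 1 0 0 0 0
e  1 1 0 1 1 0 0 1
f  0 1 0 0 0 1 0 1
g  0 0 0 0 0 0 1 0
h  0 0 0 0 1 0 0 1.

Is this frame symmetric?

Symmetric: no — a R g but not g R a.

No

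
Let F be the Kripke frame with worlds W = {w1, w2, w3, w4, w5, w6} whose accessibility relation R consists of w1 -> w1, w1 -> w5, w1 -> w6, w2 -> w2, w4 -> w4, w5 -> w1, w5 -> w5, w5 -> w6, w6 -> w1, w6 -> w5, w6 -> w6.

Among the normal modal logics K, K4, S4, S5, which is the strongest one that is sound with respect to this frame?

K4

Transitive (axiom 4): yes — every two-step R-path is closed by a direct edge.
Reflexive (axiom T): no — w3 is not related to itself.
Euclidean (axiom 5): yes — any two successors of a common world are R-related.
So F validates K, K4; S4 would additionally require R to be reflexive. The strongest is K4.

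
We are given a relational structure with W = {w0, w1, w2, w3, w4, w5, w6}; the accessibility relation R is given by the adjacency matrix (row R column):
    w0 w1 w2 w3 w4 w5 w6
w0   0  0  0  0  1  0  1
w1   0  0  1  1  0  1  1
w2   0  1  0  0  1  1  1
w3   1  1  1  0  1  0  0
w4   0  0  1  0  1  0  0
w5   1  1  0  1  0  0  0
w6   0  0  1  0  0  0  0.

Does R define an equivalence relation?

No

Reflexive: no — w0 is not related to itself.
Symmetric: no — w0 R w4 but not w4 R w0.
Transitive: no — w0 R w4 and w4 R w2, but not w0 R w2.
So R is not an equivalence relation.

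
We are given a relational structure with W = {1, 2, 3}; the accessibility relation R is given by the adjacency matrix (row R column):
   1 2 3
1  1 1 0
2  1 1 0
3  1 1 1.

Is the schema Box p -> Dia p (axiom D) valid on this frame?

Yes

Axiom D corresponds to the accessibility relation being serial.
Serial: yes — every world has a successor (e.g. 1 R 1).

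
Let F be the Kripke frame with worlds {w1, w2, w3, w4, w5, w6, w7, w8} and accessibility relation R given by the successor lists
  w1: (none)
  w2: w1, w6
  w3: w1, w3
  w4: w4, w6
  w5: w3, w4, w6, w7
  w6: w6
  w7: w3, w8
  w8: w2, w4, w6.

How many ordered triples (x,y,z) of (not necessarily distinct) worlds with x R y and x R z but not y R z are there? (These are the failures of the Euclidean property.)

25

Enumerating: (w2,w1,w1), (w2,w1,w6), (w2,w6,w1), (w3,w1,w1), (w3,w1,w3), (w4,w6,w4), (w5,w3,w4), (w5,w3,w6), (w5,w3,w7), (w5,w4,w3), (w5,w4,w7), (w5,w6,w3), … and 13 more.
Total: 25.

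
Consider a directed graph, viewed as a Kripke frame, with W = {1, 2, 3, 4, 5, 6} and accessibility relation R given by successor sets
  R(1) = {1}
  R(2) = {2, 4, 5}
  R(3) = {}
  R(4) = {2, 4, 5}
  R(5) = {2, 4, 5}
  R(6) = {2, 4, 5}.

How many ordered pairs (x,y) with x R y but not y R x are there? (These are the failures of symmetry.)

Enumerating: (6,2), (6,4), (6,5).

3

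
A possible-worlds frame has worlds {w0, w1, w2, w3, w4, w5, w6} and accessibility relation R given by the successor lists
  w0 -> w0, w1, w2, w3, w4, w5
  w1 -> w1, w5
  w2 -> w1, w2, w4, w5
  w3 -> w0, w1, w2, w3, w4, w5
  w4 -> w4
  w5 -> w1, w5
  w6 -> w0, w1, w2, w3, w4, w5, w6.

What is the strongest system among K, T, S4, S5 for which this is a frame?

Reflexive (axiom T): yes — every world is R-related to itself.
Transitive (axiom 4): yes — every two-step R-path is closed by a direct edge.
Euclidean (axiom 5): no — w0 R w1 and w0 R w2, but not w1 R w2.
So F validates K, T, S4; S5 would additionally require R to be Euclidean. The strongest is S4.

S4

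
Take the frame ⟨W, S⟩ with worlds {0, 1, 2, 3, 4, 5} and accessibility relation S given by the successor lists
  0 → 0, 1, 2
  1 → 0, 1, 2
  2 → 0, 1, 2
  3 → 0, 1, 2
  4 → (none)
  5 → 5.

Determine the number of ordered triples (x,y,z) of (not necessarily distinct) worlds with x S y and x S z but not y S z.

S is Euclidean; there are no such tuples.

0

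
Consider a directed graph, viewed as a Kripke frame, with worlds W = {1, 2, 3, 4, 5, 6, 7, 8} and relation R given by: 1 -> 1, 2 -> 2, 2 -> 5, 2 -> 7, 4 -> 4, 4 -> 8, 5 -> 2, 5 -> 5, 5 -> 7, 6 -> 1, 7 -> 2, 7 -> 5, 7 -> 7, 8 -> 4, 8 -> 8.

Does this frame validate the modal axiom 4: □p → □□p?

Yes

Axiom 4 corresponds to the accessibility relation being transitive.
Transitive: yes — every two-step R-path is closed by a direct edge.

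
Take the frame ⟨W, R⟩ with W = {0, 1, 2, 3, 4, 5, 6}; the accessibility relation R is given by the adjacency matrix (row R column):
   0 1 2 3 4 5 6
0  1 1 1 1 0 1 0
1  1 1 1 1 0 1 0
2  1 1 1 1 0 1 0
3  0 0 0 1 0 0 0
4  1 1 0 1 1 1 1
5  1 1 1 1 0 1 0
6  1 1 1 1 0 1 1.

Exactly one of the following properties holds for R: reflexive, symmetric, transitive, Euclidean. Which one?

reflexive

Reflexive: yes — every world is R-related to itself.
Symmetric: no — 0 R 3 but not 3 R 0.
Transitive: no — 4 R 0 and 0 R 2, but not 4 R 2.
Euclidean: no — 0 R 3 and 0 R 1, but not 3 R 1.
Only reflexive holds.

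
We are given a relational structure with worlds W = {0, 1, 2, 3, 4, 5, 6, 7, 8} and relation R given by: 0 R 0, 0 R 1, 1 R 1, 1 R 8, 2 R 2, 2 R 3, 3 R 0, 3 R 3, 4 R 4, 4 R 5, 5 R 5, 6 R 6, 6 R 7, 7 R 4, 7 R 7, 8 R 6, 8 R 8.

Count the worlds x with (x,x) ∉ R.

0

R is reflexive; there are no such worlds.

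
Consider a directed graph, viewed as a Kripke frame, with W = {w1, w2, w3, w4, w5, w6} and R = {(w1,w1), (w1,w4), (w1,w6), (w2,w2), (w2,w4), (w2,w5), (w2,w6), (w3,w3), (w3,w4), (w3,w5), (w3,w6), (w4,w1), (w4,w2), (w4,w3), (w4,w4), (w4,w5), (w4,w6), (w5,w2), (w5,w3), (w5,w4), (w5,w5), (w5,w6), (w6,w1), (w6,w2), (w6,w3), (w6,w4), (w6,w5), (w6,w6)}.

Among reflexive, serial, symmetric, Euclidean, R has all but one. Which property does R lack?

Reflexive: yes — every world is R-related to itself.
Serial: yes — every world has a successor (e.g. w1 R w1).
Symmetric: yes — every pair in R has its reverse in R.
Euclidean: no — w4 R w1 and w4 R w2, but not w1 R w2.
Only Euclidean fails.

Euclidean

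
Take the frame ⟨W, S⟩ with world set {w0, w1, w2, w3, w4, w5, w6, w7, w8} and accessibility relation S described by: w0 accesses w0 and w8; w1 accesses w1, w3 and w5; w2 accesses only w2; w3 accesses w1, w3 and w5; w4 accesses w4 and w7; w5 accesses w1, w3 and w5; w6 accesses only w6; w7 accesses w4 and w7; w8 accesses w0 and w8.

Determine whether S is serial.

Yes

Serial: yes — every world has a successor (e.g. w0 S w0).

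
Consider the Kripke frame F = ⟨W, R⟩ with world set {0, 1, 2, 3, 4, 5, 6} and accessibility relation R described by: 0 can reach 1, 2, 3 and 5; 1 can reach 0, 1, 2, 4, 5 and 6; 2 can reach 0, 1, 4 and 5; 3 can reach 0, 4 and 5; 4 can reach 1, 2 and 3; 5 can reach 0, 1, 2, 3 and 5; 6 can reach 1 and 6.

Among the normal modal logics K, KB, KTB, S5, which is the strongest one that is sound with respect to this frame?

Symmetric (axiom B): yes — every pair in R has its reverse in R.
Reflexive (axiom T): no — 0 is not related to itself.
Euclidean (axiom 5): no — 0 R 1 and 0 R 3, but not 1 R 3.
So F validates K, KB; KTB would additionally require R to be reflexive. The strongest is KB.

KB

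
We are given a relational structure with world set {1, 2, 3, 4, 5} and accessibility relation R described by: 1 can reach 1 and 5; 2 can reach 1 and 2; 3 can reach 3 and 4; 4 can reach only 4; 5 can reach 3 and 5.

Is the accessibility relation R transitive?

No

Transitive: no — 1 R 5 and 5 R 3, but not 1 R 3.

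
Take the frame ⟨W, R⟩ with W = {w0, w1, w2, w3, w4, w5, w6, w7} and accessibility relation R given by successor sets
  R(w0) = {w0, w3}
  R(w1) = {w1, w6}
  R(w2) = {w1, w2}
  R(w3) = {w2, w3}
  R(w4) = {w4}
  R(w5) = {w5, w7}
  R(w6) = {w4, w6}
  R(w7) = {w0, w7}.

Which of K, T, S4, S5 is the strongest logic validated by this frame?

T

Reflexive (axiom T): yes — every world is R-related to itself.
Transitive (axiom 4): no — w0 R w3 and w3 R w2, but not w0 R w2.
Euclidean (axiom 5): no — w0 R w3 and w0 R w0, but not w3 R w0.
So F validates K, T; S4 would additionally require R to be transitive. The strongest is T.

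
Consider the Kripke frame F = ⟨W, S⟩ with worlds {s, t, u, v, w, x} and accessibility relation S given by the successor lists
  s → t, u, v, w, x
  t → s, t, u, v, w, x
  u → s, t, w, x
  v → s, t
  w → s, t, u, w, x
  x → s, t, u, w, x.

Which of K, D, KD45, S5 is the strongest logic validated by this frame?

Serial (axiom D): yes — every world has a successor (e.g. s S t).
Euclidean (axiom 5): no — s S u and s S v, but not u S v.
Transitive (axiom 4): no — u S s and s S v, but not u S v.
Reflexive (axiom T): no — s is not related to itself.
So F validates K, D; KD45 would additionally require S to be Euclidean and transitive. The strongest is D.

D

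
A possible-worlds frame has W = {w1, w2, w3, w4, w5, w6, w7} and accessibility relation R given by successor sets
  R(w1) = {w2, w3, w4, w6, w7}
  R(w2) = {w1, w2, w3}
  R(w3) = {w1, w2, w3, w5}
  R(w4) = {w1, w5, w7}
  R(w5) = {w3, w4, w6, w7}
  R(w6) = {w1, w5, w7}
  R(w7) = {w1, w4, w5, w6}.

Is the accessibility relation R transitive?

Transitive: no — w1 R w3 and w3 R w5, but not w1 R w5.

No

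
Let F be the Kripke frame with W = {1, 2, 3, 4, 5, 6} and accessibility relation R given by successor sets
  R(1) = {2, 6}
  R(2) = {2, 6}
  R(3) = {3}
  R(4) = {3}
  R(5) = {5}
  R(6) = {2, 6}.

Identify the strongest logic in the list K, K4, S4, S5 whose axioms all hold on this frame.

Transitive (axiom 4): yes — every two-step R-path is closed by a direct edge.
Reflexive (axiom T): no — 1 is not related to itself.
Euclidean (axiom 5): yes — any two successors of a common world are R-related.
So F validates K, K4; S4 would additionally require R to be reflexive. The strongest is K4.

K4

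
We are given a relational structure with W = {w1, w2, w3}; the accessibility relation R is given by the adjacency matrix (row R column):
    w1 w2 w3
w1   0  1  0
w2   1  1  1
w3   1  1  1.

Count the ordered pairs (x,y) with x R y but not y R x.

1

Enumerating: (w3,w1).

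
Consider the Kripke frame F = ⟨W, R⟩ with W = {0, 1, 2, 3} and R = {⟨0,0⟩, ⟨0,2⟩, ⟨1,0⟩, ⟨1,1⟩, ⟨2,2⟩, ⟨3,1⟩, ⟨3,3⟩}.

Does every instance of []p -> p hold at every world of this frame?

Axiom T corresponds to the accessibility relation being reflexive.
Reflexive: yes — every world is R-related to itself.

Yes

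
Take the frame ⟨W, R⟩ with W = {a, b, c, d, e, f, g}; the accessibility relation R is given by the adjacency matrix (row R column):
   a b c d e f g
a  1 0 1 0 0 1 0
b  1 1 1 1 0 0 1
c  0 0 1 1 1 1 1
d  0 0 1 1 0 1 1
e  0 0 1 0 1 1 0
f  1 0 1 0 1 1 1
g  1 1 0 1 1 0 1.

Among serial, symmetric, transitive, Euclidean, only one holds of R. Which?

serial

Serial: yes — every world has a successor (e.g. a R a).
Symmetric: no — a R c but not c R a.
Transitive: no — a R c and c R d, but not a R d.
Euclidean: no — b R a and b R d, but not a R d.
Only serial holds.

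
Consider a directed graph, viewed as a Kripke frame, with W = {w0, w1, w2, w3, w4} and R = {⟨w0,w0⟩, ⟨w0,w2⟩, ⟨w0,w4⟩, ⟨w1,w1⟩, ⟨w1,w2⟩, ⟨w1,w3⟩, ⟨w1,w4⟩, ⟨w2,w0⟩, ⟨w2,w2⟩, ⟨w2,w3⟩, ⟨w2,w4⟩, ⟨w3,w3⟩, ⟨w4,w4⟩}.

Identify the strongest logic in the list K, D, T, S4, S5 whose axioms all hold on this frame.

T

Serial (axiom D): yes — every world has a successor (e.g. w0 R w0).
Reflexive (axiom T): yes — every world is R-related to itself.
Transitive (axiom 4): no — w0 R w2 and w2 R w3, but not w0 R w3.
Euclidean (axiom 5): no — w0 R w4 and w0 R w2, but not w4 R w2.
So F validates K, D, T; S4 would additionally require R to be transitive. The strongest is T.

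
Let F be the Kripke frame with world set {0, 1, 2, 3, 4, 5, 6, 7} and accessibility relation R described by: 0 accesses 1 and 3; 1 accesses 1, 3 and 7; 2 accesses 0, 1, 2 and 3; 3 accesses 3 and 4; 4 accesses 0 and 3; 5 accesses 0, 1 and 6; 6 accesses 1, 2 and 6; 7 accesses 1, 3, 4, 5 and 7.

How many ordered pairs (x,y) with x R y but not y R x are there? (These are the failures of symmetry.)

Enumerating: (0,1), (0,3), (1,3), (2,0), (2,1), (2,3), (4,0), (5,0), (5,1), (5,6), (6,1), (6,2), (7,3), (7,4), (7,5).

15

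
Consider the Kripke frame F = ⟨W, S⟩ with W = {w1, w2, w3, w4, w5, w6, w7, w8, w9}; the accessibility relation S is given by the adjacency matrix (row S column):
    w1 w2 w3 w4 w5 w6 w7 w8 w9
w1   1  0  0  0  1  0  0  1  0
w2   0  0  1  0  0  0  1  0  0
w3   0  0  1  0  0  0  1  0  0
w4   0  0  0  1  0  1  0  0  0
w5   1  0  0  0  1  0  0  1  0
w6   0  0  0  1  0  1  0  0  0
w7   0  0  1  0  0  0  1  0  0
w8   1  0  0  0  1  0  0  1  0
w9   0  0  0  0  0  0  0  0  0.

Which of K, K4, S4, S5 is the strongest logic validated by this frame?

K4

Transitive (axiom 4): yes — every two-step S-path is closed by a direct edge.
Reflexive (axiom T): no — w2 is not related to itself.
Euclidean (axiom 5): yes — any two successors of a common world are S-related.
So F validates K, K4; S4 would additionally require S to be reflexive. The strongest is K4.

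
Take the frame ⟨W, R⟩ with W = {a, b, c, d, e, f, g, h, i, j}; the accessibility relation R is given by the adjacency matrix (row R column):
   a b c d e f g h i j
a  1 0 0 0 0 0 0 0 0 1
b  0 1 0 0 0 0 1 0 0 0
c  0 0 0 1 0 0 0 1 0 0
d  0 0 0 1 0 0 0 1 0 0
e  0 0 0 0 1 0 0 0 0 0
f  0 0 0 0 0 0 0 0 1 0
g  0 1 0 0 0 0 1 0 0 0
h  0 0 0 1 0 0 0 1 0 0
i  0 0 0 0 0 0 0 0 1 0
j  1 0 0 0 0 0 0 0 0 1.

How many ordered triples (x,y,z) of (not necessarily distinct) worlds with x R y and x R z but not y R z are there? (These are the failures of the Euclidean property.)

0

R is Euclidean; there are no such tuples.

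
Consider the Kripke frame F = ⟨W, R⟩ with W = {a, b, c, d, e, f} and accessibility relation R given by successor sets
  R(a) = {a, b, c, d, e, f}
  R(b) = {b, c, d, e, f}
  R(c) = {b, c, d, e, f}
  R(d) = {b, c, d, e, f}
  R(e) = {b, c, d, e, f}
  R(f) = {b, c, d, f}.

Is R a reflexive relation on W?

Yes

Reflexive: yes — every world is R-related to itself.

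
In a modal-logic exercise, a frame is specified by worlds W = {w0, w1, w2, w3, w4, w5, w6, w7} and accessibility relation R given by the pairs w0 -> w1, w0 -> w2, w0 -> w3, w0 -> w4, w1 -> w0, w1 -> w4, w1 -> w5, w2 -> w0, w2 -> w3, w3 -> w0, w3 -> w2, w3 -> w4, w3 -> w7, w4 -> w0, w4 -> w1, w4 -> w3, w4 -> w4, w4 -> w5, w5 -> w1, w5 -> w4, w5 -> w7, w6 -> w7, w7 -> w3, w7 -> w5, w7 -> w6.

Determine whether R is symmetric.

Symmetric: yes — every pair in R has its reverse in R.

Yes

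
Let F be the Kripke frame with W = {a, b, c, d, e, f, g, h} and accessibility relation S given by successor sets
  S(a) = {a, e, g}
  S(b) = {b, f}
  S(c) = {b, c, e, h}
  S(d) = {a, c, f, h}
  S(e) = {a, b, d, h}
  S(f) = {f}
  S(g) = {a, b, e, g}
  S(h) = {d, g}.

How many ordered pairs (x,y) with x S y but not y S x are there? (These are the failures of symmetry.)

Enumerating: (b,f), (c,b), (c,e), (c,h), (d,a), (d,c), (d,f), (e,b), (e,d), (e,h), (g,b), (g,e), (h,g).

13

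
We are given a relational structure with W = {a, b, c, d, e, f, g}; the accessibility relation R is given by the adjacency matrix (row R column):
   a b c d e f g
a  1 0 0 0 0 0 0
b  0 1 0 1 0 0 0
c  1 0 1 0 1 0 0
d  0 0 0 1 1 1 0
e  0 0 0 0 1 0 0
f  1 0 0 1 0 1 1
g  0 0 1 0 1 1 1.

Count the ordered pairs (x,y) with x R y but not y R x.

7

Enumerating: (b,d), (c,a), (c,e), (d,e), (f,a), (g,c), (g,e).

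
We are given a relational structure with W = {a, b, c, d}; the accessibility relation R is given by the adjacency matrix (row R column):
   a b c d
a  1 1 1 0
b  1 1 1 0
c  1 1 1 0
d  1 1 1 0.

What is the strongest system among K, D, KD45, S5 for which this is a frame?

Serial (axiom D): yes — every world has a successor (e.g. a R a).
Euclidean (axiom 5): yes — any two successors of a common world are R-related.
Transitive (axiom 4): yes — every two-step R-path is closed by a direct edge.
Reflexive (axiom T): no — d is not related to itself.
So F validates K, D, KD45; S5 would additionally require R to be reflexive. The strongest is KD45.

KD45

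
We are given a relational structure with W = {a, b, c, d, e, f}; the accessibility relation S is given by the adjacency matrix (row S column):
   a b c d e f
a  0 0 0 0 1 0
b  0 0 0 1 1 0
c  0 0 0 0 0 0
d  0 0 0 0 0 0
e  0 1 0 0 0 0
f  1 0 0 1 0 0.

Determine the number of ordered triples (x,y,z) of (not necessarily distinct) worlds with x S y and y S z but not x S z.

Enumerating: (a,e,b), (b,e,b), (e,b,d), (e,b,e), (f,a,e).

5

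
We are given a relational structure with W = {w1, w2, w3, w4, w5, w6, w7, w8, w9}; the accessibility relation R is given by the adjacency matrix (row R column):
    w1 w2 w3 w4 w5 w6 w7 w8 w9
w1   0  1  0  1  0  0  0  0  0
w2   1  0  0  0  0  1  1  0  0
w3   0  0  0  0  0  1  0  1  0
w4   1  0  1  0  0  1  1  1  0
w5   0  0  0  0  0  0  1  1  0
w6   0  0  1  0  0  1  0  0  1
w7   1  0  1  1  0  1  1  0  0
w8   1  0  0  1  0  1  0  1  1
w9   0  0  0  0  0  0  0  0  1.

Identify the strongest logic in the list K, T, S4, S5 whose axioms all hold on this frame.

Reflexive (axiom T): no — w1 is not related to itself.
Transitive (axiom 4): no — w1 R w2 and w2 R w6, but not w1 R w6.
Euclidean (axiom 5): no — w1 R w2 and w1 R w4, but not w2 R w4.
So F validates K; T would additionally require R to be reflexive. The strongest is K.

K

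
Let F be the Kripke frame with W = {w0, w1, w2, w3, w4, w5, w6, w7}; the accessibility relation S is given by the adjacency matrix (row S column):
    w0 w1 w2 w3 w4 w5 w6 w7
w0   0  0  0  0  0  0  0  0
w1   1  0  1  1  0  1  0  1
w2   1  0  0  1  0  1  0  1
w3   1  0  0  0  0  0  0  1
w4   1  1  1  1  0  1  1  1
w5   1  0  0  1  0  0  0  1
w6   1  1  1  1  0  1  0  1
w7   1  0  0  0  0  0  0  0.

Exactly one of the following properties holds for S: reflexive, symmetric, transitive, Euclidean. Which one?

transitive

Reflexive: no — w0 is not related to itself.
Symmetric: no — w1 S w0 but not w0 S w1.
Transitive: yes — every two-step S-path is closed by a direct edge.
Euclidean: no — w1 S w0 and w1 S w2, but not w0 S w2.
Only transitive holds.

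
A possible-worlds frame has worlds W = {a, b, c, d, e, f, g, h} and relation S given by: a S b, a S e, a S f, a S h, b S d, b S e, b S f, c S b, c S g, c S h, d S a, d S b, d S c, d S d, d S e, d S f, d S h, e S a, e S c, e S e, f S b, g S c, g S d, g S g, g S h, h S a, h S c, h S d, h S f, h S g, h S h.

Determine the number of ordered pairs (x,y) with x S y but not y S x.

11

Enumerating: (a,b), (a,f), (b,e), (c,b), (d,a), (d,c), (d,e), (d,f), (e,c), (g,d), (h,f).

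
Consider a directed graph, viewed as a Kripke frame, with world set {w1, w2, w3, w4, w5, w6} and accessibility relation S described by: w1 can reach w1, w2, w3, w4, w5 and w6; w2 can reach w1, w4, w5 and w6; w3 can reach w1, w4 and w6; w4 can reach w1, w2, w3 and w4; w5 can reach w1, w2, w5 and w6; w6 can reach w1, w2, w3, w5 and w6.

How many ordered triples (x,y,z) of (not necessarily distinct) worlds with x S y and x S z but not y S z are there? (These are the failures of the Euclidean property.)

27

Enumerating: (w1,w2,w2), (w1,w2,w3), (w1,w3,w2), (w1,w3,w3), (w1,w3,w5), (w1,w4,w5), (w1,w4,w6), (w1,w5,w3), (w1,w5,w4), (w1,w6,w4), (w2,w4,w5), (w2,w4,w6), … and 15 more.
Total: 27.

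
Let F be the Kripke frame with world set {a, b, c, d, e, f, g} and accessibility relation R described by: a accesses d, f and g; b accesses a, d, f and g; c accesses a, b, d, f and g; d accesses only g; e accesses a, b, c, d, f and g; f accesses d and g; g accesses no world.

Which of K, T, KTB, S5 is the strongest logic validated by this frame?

K

Reflexive (axiom T): no — a is not related to itself.
Symmetric (axiom B): no — a R d but not d R a.
Euclidean (axiom 5): no — a R d and a R f, but not d R f.
So F validates K; T would additionally require R to be reflexive. The strongest is K.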